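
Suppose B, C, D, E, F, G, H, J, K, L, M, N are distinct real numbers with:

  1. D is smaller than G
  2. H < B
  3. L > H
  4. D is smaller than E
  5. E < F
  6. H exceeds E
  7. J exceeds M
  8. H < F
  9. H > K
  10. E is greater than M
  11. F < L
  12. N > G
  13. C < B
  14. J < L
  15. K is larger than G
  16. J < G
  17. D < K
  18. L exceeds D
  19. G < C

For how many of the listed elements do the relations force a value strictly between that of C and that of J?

1

Chaining upward from J reaches: G, K, N, H, F, L, B.
Chaining downward from C reaches: M, D, G.
Strictly between J and C are those in both lists: G — 1 element.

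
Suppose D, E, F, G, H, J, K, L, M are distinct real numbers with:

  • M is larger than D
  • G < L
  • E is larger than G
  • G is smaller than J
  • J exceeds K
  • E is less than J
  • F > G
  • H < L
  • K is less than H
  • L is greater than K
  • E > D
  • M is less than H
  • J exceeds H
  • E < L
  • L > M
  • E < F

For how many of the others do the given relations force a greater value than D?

Directly above D: M, E.
One step further: F, H, L, J (6 so far).
No other element is forced above D by the given relations, so the count is 6.

6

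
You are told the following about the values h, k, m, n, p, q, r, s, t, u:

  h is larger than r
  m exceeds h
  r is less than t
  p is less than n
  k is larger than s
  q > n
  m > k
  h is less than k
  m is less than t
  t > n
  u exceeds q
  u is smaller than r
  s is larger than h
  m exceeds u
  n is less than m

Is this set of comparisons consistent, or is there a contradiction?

consistent

The single ordering p < n < q < u < r < h < s < k < m < t satisfies every listed relation, so no contradiction arises.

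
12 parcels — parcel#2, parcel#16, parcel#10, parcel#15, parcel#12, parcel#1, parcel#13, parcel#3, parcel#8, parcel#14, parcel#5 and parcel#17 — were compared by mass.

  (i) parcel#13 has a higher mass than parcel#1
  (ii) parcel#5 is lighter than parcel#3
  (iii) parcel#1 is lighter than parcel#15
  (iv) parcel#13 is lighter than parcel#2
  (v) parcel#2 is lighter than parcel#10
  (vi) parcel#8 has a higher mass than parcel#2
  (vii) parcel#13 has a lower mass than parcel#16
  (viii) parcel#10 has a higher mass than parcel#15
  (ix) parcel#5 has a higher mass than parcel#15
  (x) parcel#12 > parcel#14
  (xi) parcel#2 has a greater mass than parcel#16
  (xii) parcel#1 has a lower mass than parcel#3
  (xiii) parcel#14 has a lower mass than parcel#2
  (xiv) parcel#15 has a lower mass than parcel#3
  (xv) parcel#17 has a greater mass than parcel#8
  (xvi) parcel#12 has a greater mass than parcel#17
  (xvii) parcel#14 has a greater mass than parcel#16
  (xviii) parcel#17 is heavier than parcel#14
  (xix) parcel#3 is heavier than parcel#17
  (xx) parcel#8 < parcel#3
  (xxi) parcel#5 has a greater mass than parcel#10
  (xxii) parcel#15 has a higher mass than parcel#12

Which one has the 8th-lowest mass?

parcel#12

Piecing the relations together gives one ordering: parcel#1 < parcel#13 < parcel#16 < parcel#14 < parcel#2 < parcel#8 < parcel#17 < parcel#12 < parcel#15 < parcel#10 < parcel#5 < parcel#3.
The 8th smallest is parcel#12.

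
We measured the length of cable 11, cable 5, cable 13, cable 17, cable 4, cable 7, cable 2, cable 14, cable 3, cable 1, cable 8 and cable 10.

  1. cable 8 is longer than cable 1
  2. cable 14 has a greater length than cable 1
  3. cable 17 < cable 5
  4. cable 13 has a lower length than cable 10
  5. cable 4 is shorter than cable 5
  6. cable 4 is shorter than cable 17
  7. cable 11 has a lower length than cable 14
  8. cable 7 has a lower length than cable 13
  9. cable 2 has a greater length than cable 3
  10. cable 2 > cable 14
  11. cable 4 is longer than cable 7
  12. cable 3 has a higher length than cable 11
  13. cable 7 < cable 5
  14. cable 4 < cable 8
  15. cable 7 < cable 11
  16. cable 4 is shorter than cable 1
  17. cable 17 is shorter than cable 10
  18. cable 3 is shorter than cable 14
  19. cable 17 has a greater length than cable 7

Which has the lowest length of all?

Chaining upward from cable 7: directly above it, cable 13, cable 4, cable 17, cable 11, cable 5; then cable 1, cable 8, cable 3, cable 10, cable 14; then cable 2.
That covers every other element, and nothing is given below cable 7, so cable 7 is the lowest length.

cable 7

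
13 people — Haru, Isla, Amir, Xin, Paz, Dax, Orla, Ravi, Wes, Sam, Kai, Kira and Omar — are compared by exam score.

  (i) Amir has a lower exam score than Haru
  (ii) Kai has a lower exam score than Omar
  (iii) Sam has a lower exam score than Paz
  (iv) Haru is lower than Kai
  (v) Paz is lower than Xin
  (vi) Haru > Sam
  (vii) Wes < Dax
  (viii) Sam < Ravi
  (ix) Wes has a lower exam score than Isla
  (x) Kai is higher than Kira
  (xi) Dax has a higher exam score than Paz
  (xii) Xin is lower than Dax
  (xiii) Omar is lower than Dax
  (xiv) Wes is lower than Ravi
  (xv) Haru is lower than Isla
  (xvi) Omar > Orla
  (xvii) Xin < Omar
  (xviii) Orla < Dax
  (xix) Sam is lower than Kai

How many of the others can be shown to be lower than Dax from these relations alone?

Directly below Dax: Paz, Wes, Xin, Orla, Omar.
One step further: Sam, Kai (7 so far).
One step further: Haru, Kira (9 so far).
One step further: Amir (10 so far).
No other element is forced below Dax by the given relations, so the count is 10.

10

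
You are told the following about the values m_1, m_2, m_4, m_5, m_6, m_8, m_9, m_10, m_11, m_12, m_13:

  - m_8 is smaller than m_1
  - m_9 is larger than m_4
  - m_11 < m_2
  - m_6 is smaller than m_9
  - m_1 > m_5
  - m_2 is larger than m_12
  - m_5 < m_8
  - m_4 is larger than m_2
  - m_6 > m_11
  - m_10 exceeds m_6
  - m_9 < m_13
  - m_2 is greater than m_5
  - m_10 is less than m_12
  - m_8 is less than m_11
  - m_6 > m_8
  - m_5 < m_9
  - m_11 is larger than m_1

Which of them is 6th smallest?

m_10

The consecutive relations fix a unique order: m_5 < m_8 < m_1 < m_11 < m_6 < m_10 < m_12 < m_2 < m_4 < m_9 < m_13.
Counting 6 from the smallest end gives m_10.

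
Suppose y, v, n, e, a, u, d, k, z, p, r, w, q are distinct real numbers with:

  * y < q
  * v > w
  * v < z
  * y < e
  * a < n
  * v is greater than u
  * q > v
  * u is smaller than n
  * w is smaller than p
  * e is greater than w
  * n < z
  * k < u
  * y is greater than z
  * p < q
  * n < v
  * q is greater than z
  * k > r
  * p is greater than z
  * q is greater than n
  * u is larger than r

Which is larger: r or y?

r < k and k < u give r < u.
Then u < n extends the chain to n.
Then n < v extends the chain to v.
With v < z: r < k < u < n < v < z.
With z < y: r < k < u < n < v < z < y.
So r < y; y is the larger of the two.

y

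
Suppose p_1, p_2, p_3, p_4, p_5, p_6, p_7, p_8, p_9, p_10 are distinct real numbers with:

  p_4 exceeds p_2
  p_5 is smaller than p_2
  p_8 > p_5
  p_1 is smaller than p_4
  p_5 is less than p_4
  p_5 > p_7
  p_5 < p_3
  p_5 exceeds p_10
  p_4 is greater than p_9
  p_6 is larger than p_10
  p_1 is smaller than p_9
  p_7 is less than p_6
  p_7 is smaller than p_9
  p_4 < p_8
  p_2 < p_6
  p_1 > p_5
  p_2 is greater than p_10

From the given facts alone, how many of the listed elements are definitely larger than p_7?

Directly above p_7: p_5, p_9, p_6.
One step further: p_2, p_1, p_4, p_8, p_3 (8 so far).
No other element is forced above p_7 by the given relations, so the count is 8.

8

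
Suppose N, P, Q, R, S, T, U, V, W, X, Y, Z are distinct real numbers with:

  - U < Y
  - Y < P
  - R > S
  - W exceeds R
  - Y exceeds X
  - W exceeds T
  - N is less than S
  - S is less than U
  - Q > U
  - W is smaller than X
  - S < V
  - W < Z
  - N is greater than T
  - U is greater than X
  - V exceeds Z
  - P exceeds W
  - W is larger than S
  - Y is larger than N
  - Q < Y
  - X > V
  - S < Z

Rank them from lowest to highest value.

The consecutive links are each given: T < N; N < S; S < R; R < W; W < Z; Z < V; V < X; X < U; U < Q; Q < Y; Y < P.

T < N < S < R < W < Z < V < X < U < Q < Y < P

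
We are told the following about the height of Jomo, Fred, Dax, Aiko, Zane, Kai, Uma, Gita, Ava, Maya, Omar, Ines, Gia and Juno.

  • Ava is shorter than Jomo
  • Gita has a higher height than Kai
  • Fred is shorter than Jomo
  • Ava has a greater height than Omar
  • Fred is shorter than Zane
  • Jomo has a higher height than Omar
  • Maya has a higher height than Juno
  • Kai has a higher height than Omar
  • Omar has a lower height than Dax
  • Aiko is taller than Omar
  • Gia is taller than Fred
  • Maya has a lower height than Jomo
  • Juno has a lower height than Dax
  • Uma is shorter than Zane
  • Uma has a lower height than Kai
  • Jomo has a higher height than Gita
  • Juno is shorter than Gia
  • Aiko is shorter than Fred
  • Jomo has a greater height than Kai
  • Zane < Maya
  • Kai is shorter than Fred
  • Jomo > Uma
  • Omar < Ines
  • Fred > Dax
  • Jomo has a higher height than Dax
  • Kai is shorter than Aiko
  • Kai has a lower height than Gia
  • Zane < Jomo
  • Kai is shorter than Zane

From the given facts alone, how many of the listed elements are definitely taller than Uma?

The elements the relations force above Uma are Kai, Gita, Aiko, Fred, Zane, Gia, Maya, Jomo — no chain reaches any other.
That is 8.

8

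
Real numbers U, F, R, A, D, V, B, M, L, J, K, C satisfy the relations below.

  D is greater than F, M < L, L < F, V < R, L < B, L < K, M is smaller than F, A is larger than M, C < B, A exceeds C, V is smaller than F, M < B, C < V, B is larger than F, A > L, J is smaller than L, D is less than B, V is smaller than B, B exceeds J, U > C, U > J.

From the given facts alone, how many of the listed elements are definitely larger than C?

Directly above C: V, U, B, A.
One step further: F, R (6 so far).
One step further: D (7 so far).
Nothing else is reachable above C; 7 in all.

7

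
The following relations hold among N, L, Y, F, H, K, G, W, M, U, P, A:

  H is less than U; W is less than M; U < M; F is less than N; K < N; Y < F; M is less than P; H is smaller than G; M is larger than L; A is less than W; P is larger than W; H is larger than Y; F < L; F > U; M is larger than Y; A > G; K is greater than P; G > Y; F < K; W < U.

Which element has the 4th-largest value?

M

The consecutive relations fix a unique order: Y < H < G < A < W < U < F < L < M < P < K < N.
The 4th largest is M.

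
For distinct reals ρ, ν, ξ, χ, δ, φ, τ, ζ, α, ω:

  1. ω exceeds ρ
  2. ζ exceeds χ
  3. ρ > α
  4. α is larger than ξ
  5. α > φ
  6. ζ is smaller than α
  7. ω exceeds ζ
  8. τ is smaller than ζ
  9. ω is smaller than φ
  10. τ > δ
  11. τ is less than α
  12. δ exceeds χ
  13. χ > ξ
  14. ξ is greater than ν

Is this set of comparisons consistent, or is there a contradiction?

inconsistent

Chaining the given relations yields α < ρ < ω < φ, so α < φ. But one relation states φ < α. These cannot both hold.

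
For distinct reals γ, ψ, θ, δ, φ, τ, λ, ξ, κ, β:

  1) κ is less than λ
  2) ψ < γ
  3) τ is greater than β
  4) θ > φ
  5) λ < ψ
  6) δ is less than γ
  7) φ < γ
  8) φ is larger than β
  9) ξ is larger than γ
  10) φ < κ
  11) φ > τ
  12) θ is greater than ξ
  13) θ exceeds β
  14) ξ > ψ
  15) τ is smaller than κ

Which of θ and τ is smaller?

τ

τ < φ and φ < κ give τ < κ.
With κ < λ: τ < φ < κ < λ.
With λ < ψ: τ < φ < κ < λ < ψ.
Then ψ < γ extends the chain to γ.
Then γ < ξ extends the chain to ξ.
Then ξ < θ extends the chain to θ.
So τ < θ; τ is the smaller of the two.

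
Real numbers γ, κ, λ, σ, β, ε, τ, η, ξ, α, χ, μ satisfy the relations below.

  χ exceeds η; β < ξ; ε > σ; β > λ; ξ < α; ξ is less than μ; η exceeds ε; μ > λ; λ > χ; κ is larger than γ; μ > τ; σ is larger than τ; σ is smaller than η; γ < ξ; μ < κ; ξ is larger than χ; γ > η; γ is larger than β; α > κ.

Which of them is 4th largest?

ξ

The consecutive relations fix a unique order: τ < σ < ε < η < χ < λ < β < γ < ξ < μ < κ < α.
Counting 4 from the largest end gives ξ.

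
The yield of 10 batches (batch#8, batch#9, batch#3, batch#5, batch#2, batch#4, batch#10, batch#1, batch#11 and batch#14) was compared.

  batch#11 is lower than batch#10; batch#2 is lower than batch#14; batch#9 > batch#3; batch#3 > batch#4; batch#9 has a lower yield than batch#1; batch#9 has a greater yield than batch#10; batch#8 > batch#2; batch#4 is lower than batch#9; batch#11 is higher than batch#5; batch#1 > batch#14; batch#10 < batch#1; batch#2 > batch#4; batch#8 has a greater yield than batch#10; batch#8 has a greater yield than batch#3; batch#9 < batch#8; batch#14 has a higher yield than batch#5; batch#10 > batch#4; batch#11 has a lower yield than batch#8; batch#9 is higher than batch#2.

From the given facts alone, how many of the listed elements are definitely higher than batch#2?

4

From batch#2 the given relations immediately reach batch#14, batch#9, batch#8.
From those, batch#1 — 4 in total.
No other element is forced above batch#2 by the given relations, so the count is 4.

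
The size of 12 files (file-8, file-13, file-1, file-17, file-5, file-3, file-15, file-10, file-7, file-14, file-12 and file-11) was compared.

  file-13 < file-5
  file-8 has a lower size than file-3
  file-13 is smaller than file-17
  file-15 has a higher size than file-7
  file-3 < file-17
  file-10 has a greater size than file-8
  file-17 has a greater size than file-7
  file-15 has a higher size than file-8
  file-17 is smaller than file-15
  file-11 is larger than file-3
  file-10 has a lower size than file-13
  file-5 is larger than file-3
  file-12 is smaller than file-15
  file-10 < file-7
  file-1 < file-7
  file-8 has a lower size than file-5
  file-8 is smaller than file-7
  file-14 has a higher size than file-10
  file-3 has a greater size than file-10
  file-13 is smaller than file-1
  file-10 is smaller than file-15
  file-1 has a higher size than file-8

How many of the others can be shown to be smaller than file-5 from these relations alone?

From file-5 the given relations immediately reach file-8, file-13, file-3.
From those, file-10 — 4 in total.
No other element is forced below file-5 by the given relations, so the count is 4.

4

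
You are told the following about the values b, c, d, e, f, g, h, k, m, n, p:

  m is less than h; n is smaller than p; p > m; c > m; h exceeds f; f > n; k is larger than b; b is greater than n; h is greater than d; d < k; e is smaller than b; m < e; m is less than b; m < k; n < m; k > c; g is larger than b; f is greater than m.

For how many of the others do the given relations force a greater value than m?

8

From m the given relations immediately reach p, e, b, f, h, c, k.
From those, g — 8 in total.
Nothing else is reachable above m; 8 in all.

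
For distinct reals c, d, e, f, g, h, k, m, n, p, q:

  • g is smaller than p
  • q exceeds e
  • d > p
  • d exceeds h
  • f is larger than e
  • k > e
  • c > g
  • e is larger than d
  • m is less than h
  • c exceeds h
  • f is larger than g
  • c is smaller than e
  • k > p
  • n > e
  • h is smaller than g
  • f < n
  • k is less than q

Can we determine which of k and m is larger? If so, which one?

k

m < h < g < p < d < e < k, by transitivity through h, g, p, d, e.
So k is larger.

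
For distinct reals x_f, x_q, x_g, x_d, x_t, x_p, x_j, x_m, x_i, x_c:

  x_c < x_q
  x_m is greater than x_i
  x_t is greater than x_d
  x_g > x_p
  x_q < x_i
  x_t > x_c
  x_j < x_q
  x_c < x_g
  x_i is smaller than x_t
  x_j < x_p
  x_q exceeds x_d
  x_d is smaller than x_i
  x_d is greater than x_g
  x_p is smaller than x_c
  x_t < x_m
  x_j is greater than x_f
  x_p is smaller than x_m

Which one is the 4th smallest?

The consecutive relations fix a unique order: x_f < x_j < x_p < x_c < x_g < x_d < x_q < x_i < x_t < x_m.
Counting 4 from the smallest end gives x_c.

x_c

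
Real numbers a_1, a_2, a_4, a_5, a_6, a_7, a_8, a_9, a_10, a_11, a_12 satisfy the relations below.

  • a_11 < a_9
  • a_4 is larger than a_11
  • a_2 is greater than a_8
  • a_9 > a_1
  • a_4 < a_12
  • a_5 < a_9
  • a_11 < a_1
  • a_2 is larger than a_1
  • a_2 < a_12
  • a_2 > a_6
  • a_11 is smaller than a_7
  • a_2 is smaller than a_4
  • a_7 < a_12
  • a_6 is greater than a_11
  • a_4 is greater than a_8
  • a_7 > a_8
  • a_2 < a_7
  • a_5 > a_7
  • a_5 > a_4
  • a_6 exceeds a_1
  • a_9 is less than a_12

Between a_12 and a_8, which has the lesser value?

a_8

a_8 < a_2 < a_7 < a_5 < a_9 < a_12, by transitivity through a_2, a_7, a_5, a_9.
So a_8 < a_12; a_8 is the smaller of the two.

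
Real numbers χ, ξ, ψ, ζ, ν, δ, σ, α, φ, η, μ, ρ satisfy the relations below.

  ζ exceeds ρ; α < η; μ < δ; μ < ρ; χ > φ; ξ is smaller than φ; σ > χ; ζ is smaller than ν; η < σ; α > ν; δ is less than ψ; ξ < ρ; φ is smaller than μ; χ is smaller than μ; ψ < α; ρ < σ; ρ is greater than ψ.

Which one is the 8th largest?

δ

The consecutive relations fix a unique order: ξ < φ < χ < μ < δ < ψ < ρ < ζ < ν < α < η < σ.
The 8th largest is δ.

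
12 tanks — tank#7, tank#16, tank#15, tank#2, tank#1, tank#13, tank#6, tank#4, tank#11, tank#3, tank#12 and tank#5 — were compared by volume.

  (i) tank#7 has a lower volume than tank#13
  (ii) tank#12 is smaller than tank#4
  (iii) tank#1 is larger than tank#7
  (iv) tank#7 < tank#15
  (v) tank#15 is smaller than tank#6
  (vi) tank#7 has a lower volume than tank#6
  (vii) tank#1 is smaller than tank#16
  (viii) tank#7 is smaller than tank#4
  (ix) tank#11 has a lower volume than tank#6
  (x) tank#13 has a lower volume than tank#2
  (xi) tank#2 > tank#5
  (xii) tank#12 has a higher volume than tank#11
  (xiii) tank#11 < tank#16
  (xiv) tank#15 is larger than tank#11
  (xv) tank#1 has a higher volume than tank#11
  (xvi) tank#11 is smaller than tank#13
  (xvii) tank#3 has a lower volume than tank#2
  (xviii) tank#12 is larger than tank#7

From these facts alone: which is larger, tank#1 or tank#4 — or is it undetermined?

Following every chain through tank#1: above tank#1 we get tank#16; below tank#1 we get tank#7, tank#11.
tank#4 is not reached, and no chain runs the other way from tank#4 to tank#1.
So the given relations leave the order of tank#1 and tank#4 undetermined.

undetermined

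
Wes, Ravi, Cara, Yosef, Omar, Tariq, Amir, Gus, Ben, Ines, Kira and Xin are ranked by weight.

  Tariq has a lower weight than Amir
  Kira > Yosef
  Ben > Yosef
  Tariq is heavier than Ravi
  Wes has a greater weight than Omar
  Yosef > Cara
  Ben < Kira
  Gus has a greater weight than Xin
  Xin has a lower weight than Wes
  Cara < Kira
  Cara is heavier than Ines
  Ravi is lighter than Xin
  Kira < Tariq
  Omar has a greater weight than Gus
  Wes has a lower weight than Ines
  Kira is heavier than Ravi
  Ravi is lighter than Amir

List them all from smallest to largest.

The consecutive links are each given: Ravi < Xin; Xin < Gus; Gus < Omar; Omar < Wes; Wes < Ines; Ines < Cara; Cara < Yosef; Yosef < Ben; Ben < Kira; Kira < Tariq; Tariq < Amir.

Ravi < Xin < Gus < Omar < Wes < Ines < Cara < Yosef < Ben < Kira < Tariq < Amir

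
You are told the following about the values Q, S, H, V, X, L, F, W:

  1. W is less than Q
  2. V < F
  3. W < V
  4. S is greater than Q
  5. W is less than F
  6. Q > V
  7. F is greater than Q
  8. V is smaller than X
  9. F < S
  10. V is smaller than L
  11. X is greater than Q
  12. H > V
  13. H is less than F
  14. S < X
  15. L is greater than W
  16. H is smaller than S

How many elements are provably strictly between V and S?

3

Chaining upward from V reaches: L, Q, H, F, X.
Chaining downward from S reaches: W, Q, H, F.
Strictly between V and S are those in both lists: Q, H, F — 3 elements.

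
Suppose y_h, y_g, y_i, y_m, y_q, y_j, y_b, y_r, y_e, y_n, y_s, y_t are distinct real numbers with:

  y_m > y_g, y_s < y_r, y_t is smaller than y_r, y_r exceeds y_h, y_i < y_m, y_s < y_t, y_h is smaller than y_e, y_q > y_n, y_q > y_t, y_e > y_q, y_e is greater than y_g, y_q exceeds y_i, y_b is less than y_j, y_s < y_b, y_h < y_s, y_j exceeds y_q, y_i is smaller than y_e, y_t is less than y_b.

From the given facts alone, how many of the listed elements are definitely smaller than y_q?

The elements the relations force below y_q are y_n, y_h, y_i, y_s, y_t — no chain reaches any other.
That is 5.

5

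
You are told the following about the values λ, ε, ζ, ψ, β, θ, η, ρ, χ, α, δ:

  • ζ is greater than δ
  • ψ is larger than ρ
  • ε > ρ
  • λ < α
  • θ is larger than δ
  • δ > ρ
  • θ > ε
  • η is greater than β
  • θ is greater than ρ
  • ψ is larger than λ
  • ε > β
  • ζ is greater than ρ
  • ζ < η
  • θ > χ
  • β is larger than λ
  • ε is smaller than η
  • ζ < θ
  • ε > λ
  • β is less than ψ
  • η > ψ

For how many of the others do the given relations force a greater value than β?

From β the given relations immediately reach ε, ψ, η.
From those, θ — 4 in total.
Nothing else is reachable above β; 4 in all.

4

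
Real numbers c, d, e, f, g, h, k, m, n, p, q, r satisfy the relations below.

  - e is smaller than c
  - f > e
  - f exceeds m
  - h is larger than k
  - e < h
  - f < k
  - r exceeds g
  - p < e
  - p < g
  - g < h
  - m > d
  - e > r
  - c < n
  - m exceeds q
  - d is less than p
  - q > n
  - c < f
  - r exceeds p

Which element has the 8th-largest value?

e

Piecing the relations together gives one ordering: d < p < g < r < e < c < n < q < m < f < k < h.
The 8th largest is e.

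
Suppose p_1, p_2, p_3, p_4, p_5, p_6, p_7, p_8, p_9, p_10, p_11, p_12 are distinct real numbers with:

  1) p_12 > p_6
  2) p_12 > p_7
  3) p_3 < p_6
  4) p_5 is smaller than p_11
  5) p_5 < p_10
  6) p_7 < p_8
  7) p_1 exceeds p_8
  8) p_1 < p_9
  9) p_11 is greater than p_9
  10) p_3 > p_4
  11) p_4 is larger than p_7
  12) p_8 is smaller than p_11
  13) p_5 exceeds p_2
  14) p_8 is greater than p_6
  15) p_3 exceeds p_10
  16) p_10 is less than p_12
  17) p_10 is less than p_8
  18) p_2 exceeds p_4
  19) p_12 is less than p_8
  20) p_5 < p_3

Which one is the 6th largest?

p_6

Chaining the given pairs: p_7 < p_4 < p_2 < p_5 < p_10 < p_3 < p_6 < p_12 < p_8 < p_1 < p_9 < p_11.
The 6th largest is p_6.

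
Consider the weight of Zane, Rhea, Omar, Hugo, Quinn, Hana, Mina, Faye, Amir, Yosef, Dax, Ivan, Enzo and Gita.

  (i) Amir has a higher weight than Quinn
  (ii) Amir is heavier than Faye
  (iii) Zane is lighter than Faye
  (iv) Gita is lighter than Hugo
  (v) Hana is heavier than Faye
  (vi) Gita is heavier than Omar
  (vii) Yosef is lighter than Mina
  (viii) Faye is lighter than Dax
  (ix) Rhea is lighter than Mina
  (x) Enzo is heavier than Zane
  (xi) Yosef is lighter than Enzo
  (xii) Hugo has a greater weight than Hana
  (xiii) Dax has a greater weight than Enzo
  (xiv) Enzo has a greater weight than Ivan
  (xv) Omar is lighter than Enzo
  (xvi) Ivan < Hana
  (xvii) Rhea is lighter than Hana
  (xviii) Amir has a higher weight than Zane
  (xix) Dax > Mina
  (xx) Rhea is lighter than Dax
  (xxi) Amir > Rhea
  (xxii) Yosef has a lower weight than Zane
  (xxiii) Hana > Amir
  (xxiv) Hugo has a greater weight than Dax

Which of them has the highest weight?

Hugo

Ivan is not greatest since Ivan < Enzo; Yosef is not greatest since Yosef < Enzo; Zane is not greatest since Zane < Amir; Quinn is not greatest since Quinn < Amir; Omar is not greatest since Omar < Enzo; Gita is not greatest since Gita < Hugo; Enzo is not greatest since Enzo < Dax; Rhea is not greatest since Rhea < Dax; Mina is not greatest since Mina < Dax; Faye is not greatest since Faye < Amir; Dax is not greatest since Dax < Hugo; Amir is not greatest since Amir < Hana; Hana is not greatest since Hana < Hugo.
Only Hugo has nothing above it, so Hugo is the highest weight.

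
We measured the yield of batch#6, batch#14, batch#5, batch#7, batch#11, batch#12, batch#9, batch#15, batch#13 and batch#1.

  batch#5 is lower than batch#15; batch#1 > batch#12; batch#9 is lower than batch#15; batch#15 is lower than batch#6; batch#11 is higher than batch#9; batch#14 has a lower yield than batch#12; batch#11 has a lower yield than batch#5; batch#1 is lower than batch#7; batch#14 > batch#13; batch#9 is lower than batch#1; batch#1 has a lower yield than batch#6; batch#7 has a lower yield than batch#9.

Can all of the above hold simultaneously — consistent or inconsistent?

We have batch#9 < batch#1 stated directly, yet also batch#1 < batch#7 < batch#9 by chaining the others — so batch#1 < batch#9. Contradiction.

inconsistent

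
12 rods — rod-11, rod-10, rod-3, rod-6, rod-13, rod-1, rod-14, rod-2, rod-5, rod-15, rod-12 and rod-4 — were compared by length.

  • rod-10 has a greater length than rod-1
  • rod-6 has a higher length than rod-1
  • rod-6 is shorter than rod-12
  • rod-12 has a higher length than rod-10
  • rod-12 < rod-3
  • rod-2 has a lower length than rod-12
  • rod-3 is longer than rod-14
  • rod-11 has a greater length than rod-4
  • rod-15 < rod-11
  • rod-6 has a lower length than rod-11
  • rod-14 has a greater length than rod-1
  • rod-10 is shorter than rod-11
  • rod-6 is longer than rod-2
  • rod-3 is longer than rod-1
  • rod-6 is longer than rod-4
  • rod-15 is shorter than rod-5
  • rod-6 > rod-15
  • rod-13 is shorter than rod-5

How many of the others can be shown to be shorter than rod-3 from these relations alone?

8

From rod-3 the given relations immediately reach rod-1, rod-14, rod-12.
From those, rod-2, rod-10, rod-6 — 6 in total.
From those, rod-4, rod-15 — 8 in total.
No other element is forced below rod-3 by the given relations, so the count is 8.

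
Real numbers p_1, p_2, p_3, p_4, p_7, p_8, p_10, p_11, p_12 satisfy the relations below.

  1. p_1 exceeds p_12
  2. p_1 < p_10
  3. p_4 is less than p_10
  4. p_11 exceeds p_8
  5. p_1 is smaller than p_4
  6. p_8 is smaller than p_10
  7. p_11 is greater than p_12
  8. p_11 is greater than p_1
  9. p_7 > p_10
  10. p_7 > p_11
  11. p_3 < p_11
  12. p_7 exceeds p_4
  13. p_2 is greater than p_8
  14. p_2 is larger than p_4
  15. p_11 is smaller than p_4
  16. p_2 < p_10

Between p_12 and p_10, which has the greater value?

Link the given pairs in sequence: p_12 < p_1; p_1 < p_11; p_11 < p_4; p_4 < p_2; p_2 < p_10.
Chaining these gives p_12 < p_1 < p_11 < p_4 < p_2 < p_10.
So p_12 < p_10; p_10 is the larger of the two.

p_10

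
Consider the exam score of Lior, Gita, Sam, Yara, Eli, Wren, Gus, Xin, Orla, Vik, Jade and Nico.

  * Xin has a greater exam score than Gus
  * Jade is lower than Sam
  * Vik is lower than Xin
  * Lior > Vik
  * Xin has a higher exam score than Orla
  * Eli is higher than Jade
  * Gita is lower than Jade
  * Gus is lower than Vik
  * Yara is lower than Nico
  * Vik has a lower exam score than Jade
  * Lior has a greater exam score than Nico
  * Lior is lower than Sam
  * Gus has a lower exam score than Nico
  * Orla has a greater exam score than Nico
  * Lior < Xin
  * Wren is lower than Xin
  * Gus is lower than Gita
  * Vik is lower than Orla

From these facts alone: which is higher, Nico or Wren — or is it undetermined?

undetermined

Following every chain through Wren: above Wren we get Xin.
Nico is not reached, and no chain runs the other way from Nico to Wren.
So the given relations leave the order of Wren and Nico undetermined.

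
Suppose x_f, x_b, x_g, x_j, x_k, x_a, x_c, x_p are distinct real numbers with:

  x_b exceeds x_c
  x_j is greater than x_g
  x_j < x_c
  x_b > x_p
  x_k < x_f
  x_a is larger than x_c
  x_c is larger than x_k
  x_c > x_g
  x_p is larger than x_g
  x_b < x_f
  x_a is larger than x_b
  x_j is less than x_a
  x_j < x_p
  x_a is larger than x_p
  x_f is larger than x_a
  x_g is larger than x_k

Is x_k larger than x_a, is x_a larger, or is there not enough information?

x_a

The relevant relations are x_k < x_g; x_g < x_j; x_j < x_c; x_c < x_b; x_b < x_a.
Chaining these gives x_k < x_g < x_j < x_c < x_b < x_a.
So x_a is larger.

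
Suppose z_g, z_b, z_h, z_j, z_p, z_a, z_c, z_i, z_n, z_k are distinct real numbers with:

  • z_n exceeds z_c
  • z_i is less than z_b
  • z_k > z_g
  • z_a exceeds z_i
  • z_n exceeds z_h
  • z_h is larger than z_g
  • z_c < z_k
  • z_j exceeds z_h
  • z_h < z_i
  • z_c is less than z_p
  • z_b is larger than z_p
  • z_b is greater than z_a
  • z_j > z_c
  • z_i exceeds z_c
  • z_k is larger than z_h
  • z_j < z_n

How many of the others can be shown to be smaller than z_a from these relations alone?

4

Directly below z_a: z_i.
One step further: z_h, z_c (3 so far).
One step further: z_g (4 so far).
Nothing else is reachable below z_a; 4 in all.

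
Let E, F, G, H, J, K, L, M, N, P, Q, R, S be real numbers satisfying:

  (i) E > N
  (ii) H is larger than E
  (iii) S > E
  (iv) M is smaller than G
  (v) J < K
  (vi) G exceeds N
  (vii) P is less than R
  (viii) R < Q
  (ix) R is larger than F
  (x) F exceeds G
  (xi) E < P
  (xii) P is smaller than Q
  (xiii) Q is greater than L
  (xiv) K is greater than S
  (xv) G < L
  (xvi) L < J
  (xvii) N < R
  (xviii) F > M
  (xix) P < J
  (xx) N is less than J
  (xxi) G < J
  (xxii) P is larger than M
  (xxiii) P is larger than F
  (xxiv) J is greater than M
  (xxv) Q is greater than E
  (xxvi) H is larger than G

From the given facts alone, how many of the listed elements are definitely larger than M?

From M the given relations immediately reach G, F, P, J.
From those, H, L, K, R, Q — 9 in total.
No other element is forced above M by the given relations, so the count is 9.

9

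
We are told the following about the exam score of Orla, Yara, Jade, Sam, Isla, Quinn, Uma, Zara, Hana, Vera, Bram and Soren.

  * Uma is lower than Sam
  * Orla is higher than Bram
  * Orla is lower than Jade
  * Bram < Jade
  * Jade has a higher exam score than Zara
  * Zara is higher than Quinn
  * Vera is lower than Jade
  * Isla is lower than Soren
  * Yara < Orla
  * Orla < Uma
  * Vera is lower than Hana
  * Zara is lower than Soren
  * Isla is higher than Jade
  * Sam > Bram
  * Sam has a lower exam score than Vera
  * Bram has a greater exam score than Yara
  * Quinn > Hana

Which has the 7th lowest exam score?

Hana

The consecutive relations fix a unique order: Yara < Bram < Orla < Uma < Sam < Vera < Hana < Quinn < Zara < Jade < Isla < Soren.
The 7th smallest is Hana.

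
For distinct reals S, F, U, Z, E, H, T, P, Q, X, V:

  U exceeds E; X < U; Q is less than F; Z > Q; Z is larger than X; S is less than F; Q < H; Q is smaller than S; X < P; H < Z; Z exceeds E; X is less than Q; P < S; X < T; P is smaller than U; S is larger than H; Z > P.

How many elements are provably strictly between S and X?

3

The relations place X below S. An element lies strictly between them when it is forced above X and also forced below S.
Above X: {Q, H, P, F, T, Z, U}. Below S: {Q, H, P}.
Intersection: {Q, H, P} — 3.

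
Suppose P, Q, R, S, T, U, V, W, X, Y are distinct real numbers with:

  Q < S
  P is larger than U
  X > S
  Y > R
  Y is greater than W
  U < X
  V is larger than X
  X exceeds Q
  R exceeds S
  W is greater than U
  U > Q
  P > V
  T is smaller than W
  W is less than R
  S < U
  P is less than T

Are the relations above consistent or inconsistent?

Every relation is compatible with Q < S < U < X < V < P < T < W < R < Y; the set is consistent.

consistent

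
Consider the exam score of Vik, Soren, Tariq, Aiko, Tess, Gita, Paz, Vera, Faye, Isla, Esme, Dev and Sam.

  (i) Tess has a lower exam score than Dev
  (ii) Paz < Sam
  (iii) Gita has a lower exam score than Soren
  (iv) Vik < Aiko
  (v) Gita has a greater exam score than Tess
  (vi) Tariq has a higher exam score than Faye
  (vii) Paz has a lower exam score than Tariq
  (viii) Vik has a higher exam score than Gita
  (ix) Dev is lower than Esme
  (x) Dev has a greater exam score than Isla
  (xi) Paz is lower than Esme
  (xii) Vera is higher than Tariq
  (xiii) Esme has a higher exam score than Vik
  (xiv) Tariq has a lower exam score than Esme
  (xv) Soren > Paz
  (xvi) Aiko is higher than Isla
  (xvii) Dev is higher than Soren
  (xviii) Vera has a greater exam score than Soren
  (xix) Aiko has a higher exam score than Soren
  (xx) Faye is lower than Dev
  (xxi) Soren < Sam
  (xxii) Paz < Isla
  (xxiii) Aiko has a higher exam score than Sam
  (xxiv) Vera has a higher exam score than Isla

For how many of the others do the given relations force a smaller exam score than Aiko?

7

Directly below Aiko: Isla, Soren, Sam, Vik.
One step further: Paz, Gita (6 so far).
One step further: Tess (7 so far).
No other element is forced below Aiko by the given relations, so the count is 7.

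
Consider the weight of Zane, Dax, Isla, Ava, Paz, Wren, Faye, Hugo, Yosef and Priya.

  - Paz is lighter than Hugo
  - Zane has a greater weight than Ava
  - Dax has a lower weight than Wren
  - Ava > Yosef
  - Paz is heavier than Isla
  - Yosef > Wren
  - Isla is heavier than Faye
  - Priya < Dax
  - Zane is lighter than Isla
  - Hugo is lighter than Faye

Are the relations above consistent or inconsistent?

We have Faye < Isla stated directly, yet also Isla < Paz < Hugo < Faye by chaining the others — so Isla < Faye. Contradiction.

inconsistent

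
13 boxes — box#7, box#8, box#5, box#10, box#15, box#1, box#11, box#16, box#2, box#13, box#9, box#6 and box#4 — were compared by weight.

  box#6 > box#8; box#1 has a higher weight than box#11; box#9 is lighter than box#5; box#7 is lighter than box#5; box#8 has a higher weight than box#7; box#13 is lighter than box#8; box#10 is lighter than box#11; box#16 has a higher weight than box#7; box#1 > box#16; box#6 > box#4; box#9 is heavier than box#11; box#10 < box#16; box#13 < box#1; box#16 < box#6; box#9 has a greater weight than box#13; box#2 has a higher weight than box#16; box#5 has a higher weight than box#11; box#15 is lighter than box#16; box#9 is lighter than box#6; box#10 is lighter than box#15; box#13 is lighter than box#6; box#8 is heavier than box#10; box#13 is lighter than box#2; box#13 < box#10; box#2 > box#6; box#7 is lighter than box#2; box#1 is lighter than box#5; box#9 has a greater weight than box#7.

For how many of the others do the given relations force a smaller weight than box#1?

The elements the relations force below box#1 are box#7, box#13, box#10, box#15, box#11, box#16 — no chain reaches any other.
That is 6.

6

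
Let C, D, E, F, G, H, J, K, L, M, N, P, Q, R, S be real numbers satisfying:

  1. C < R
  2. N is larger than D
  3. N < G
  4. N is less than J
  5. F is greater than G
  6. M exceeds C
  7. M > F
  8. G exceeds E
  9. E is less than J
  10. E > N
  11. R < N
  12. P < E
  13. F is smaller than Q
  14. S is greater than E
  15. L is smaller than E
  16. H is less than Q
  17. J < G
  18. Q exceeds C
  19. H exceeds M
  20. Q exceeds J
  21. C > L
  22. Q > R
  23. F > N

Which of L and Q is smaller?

Following the relations from L: L < C < R < N < E < J < G < F < M < H < Q.
So L < Q; L is the smaller of the two.

L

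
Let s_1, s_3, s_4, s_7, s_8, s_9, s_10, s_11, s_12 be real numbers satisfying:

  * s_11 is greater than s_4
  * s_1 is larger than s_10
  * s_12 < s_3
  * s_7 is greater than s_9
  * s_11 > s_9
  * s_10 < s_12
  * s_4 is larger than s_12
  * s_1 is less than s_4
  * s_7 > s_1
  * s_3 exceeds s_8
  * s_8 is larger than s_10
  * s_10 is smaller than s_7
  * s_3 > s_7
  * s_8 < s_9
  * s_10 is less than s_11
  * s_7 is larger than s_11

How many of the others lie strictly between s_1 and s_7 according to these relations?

Chaining upward from s_1 reaches: s_4, s_11, s_3.
Chaining downward from s_7 reaches: s_10, s_12, s_8, s_4, s_9, s_11.
Strictly between s_1 and s_7 are those in both lists: s_4, s_11 — 2 elements.

2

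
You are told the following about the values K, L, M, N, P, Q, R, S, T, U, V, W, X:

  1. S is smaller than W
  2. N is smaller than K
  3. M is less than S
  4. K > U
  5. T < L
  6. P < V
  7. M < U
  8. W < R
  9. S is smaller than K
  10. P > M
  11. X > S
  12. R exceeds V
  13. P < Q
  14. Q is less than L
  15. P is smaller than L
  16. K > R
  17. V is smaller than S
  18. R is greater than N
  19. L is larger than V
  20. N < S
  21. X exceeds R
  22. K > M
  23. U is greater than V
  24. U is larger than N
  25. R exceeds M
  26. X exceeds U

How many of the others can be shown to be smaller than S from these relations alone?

4

Directly below S: M, N, V.
One step further: P (4 so far).
No other element is forced below S by the given relations, so the count is 4.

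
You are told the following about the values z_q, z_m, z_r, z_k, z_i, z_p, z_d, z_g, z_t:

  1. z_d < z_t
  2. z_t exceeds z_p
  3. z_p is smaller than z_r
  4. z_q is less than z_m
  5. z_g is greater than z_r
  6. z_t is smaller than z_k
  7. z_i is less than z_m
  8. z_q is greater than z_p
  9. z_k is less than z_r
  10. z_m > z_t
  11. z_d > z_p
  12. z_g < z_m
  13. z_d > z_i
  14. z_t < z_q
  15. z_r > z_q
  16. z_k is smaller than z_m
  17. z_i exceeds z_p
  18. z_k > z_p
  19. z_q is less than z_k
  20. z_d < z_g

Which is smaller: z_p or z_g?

z_p

Chaining the given relations: z_p < z_i < z_d < z_t < z_q < z_k < z_r < z_g.
So z_p < z_g; z_p is the smaller of the two.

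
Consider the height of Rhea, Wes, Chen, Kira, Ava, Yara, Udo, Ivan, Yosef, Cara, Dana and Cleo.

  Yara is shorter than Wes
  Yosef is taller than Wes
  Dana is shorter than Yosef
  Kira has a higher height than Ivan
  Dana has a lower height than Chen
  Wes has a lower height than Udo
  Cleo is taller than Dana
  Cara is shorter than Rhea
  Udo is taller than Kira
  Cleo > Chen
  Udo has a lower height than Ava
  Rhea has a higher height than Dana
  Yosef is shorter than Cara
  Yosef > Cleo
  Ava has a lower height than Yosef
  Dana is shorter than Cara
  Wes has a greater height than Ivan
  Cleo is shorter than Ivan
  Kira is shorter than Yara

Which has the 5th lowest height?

The consecutive relations fix a unique order: Dana < Chen < Cleo < Ivan < Kira < Yara < Wes < Udo < Ava < Yosef < Cara < Rhea.
The 5th smallest is Kira.

Kira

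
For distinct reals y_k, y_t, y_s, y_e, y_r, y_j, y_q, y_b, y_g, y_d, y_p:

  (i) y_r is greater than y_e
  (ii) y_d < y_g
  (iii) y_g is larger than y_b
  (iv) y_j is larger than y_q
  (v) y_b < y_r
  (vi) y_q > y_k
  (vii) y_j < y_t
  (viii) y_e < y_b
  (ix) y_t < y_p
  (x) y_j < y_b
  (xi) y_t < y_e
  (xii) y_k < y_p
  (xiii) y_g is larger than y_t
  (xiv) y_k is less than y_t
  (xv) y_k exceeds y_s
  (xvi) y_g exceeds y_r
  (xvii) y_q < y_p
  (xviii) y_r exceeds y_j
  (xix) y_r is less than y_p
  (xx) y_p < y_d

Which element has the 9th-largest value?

y_q

Piecing the relations together gives one ordering: y_s < y_k < y_q < y_j < y_t < y_e < y_b < y_r < y_p < y_d < y_g.
The 9th largest is y_q.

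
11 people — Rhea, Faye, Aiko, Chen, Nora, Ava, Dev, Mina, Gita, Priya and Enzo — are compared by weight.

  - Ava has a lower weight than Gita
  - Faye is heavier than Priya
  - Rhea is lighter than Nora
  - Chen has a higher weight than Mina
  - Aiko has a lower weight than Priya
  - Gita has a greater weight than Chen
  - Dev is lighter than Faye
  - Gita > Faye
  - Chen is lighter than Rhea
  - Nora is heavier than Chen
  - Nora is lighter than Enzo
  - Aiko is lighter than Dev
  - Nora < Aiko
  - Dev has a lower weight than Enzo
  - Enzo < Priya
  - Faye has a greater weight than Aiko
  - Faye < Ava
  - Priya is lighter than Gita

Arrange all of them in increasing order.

Mina < Chen < Rhea < Nora < Aiko < Dev < Enzo < Priya < Faye < Ava < Gita

Each adjacent pair is fixed by a given relation: Mina < Chen; Chen < Rhea; Rhea < Nora; Nora < Aiko; Aiko < Dev; Dev < Enzo; Enzo < Priya; Priya < Faye; Faye < Ava; Ava < Gita. Chaining them end to end gives the full order.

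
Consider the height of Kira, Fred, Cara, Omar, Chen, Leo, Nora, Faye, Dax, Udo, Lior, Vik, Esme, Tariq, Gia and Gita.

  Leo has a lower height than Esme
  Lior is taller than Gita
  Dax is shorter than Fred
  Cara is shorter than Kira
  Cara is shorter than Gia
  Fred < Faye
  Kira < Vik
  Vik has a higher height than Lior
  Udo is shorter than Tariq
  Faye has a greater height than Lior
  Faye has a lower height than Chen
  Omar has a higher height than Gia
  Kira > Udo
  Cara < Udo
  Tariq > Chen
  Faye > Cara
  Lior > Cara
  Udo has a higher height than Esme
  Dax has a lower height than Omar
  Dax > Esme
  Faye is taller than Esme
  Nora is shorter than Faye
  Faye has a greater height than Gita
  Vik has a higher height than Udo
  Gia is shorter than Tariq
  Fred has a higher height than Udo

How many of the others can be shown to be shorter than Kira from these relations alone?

Directly below Kira: Cara, Udo.
One step further: Esme (3 so far).
One step further: Leo (4 so far).
No other element is forced below Kira by the given relations, so the count is 4.

4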